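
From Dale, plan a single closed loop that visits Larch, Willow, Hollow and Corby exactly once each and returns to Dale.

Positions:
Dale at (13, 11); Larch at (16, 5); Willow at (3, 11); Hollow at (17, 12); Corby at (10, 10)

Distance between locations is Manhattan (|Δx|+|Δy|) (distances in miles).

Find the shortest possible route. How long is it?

Dale→Larch→Willow→Hollow→Corby→Dale: 9+19+15+9+4 = 56
Dale→Larch→Willow→Corby→Hollow→Dale: 9+19+8+9+5 = 50
Dale→Larch→Hollow→Willow→Corby→Dale: 9+8+15+8+4 = 44
Dale→Larch→Hollow→Corby→Willow→Dale: 9+8+9+8+10 = 44
Dale→Larch→Corby→Willow→Hollow→Dale: 9+11+8+15+5 = 48
Dale→Larch→Corby→Hollow→Willow→Dale: 9+11+9+15+10 = 54
Dale→Willow→Larch→Hollow→Corby→Dale: 10+19+8+9+4 = 50
Dale→Willow→Larch→Corby→Hollow→Dale: 10+19+11+9+5 = 54
Dale→Willow→Hollow→Larch→Corby→Dale: 10+15+8+11+4 = 48
Dale→Willow→Corby→Larch→Hollow→Dale: 10+8+11+8+5 = 42
Dale→Hollow→Larch→Willow→Corby→Dale: 5+8+19+8+4 = 44
Dale→Hollow→Willow→Larch→Corby→Dale: 5+15+19+11+4 = 54
The minimum is 42.
One optimal route: Dale → Willow → Corby → Larch → Hollow → Dale (or its reverse).

Shortest round trip = 42 miles.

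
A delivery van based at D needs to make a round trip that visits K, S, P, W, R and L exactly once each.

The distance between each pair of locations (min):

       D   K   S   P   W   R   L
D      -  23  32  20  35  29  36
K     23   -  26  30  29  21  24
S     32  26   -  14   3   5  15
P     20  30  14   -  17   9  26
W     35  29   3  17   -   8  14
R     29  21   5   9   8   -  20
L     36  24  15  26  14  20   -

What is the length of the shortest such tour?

Shortest round trip = 98 min.

D - K - S - P - W - R - L - D: 23+26+14+17+8+20+36 = 144
D - K - S - P - W - L - R - D: 23+26+14+17+14+20+29 = 143
D - K - S - P - R - W - L - D: 23+26+14+9+8+14+36 = 130
D - K - S - P - R - L - W - D: 23+26+14+9+20+14+35 = 141
D - K - S - P - L - W - R - D: 23+26+14+26+14+8+29 = 140
D - K - S - P - L - R - W - D: 23+26+14+26+20+8+35 = 152
D - K - S - W - P - R - L - D: 23+26+3+17+9+20+36 = 134
D - K - S - W - P - L - R - D: 23+26+3+17+26+20+29 = 144
… (352 more)
D - K - L - W - S - R - P - D: 23+24+14+3+5+9+20 = 98  ← best
The minimum is 98.
One optimal route: D → K → L → W → S → R → P → D (or its reverse).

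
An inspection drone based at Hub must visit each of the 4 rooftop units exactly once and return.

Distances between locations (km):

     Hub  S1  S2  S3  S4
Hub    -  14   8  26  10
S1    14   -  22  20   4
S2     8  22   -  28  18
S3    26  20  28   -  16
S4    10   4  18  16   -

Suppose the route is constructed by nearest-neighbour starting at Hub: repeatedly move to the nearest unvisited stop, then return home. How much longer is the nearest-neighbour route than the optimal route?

From Hub: S2=8, S4=10, S1=14, S3=26 → choose S2 (8).
From S2: S4=18, S1=22, S3=28 → choose S4 (18).
From S4: S1=4, S3=16 → choose S1 (4).
From S1: S3=20 → choose S3 (20).
NN route Hub → S2 → S4 → S1 → S3 → Hub costs 76.
Optimal: Hub → S1 → S4 → S3 → S2 → Hub costs 70 (by enumerating all 12 distinct tours).
Excess = 76 − 70 = 6.

6 km longer than the optimal tour.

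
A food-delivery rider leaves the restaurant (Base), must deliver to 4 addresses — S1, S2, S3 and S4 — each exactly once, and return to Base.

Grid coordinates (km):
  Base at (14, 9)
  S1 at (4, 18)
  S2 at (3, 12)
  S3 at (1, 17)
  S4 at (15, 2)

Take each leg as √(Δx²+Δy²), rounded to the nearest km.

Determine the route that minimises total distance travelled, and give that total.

Minimum total distance: 44 km.

Base - S1 - S2 - S3 - S4 - Base: 13+6+5+21+7 = 52
Base - S1 - S2 - S4 - S3 - Base: 13+6+16+21+15 = 71
Base - S1 - S3 - S2 - S4 - Base: 13+3+5+16+7 = 44
Base - S1 - S3 - S4 - S2 - Base: 13+3+21+16+11 = 64
Base - S1 - S4 - S2 - S3 - Base: 13+19+16+5+15 = 68
Base - S1 - S4 - S3 - S2 - Base: 13+19+21+5+11 = 69
Base - S2 - S1 - S3 - S4 - Base: 11+6+3+21+7 = 48
Base - S2 - S1 - S4 - S3 - Base: 11+6+19+21+15 = 72
Base - S2 - S3 - S1 - S4 - Base: 11+5+3+19+7 = 45
Base - S2 - S4 - S1 - S3 - Base: 11+16+19+3+15 = 64
Base - S3 - S1 - S2 - S4 - Base: 15+3+6+16+7 = 47
Base - S3 - S2 - S1 - S4 - Base: 15+5+6+19+7 = 52
The minimum is 44.
One optimal route: Base → S1 → S3 → S2 → S4 → Base (or its reverse).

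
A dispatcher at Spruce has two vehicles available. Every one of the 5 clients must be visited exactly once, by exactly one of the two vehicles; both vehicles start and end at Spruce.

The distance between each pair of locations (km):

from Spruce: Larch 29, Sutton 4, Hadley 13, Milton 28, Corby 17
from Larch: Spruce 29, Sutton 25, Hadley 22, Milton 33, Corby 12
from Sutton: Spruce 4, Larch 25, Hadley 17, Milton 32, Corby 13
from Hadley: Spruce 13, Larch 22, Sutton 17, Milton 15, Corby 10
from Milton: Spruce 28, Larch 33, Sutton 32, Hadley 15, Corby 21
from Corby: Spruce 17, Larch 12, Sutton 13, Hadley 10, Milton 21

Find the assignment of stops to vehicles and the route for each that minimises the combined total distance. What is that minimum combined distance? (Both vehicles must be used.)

98 km — the smallest possible combined total.

Check every non-empty split of the stops between the two vehicles; for each half take its own optimal tour:
  {Larch} + {Sutton, Hadley, Milton, Corby}: 58 + 66 = 124
  {Sutton} + {Larch, Hadley, Milton, Corby}: 8 + 90 = 98
  {Larch, Sutton} + {Hadley, Milton, Corby}: 58 + 66 = 124
  {Hadley} + {Larch, Sutton, Milton, Corby}: 26 + 90 = 116
  {Larch, Hadley} + {Sutton, Milton, Corby}: 64 + 66 = 130
  {Sutton, Hadley} + {Larch, Milton, Corby}: 34 + 90 = 124
  … (15 splits in total)
Best: vehicle 1 Spruce → Sutton → Spruce = 8; vehicle 2 Spruce → Larch → Corby → Milton → Hadley → Spruce = 90; combined 98.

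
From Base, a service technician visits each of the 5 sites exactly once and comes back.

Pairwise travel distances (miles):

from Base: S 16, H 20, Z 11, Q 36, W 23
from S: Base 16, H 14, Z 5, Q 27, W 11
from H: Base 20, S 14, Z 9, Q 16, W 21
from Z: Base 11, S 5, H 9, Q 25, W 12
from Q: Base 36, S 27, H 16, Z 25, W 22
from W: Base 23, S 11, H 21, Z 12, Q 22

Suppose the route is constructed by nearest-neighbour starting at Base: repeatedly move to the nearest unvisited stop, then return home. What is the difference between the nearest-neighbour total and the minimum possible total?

The nearest-neighbour route is 15 miles longer than optimal.

Base: Z=11, S=16, H=20, W=23, Q=36 ⇒ Z
Z: S=5, H=9, W=12, Q=25 ⇒ S
S: W=11, H=14, Q=27 ⇒ W
W: H=21, Q=22 ⇒ H
H: Q=16 ⇒ Q
NN route Base → Z → S → W → H → Q → Base costs 100.
Optimal: Base → S → W → Q → H → Z → Base costs 85 (by enumerating all 60 distinct tours).
Excess = 100 − 85 = 15.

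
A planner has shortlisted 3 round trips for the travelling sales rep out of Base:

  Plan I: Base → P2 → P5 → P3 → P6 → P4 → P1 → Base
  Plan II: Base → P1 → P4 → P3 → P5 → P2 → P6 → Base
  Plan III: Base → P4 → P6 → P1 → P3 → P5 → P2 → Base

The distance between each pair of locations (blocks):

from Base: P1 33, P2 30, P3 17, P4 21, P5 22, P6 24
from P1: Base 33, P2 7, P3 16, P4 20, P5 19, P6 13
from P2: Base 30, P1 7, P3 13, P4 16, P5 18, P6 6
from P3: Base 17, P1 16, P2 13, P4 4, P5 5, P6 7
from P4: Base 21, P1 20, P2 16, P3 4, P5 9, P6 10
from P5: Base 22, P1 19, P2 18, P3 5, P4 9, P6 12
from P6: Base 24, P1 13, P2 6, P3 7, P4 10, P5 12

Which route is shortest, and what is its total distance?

Plan I: 30 + 18 + 5 + 7 + 10 + 20 + 33 = 123
Plan II: 33 + 20 + 4 + 5 + 18 + 6 + 24 = 110
Plan III: 21 + 10 + 13 + 16 + 5 + 18 + 30 = 113

Shortest is Plan II, total 110 blocks.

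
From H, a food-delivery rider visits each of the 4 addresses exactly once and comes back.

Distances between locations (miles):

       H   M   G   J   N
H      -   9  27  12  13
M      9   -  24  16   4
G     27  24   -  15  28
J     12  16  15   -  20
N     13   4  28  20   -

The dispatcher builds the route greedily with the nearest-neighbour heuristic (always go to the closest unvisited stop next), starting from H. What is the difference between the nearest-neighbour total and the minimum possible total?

H: M=9, J=12, N=13, G=27 ⇒ M
M: N=4, J=16, G=24 ⇒ N
N: J=20, G=28 ⇒ J
J: G=15 ⇒ G
NN route H → M → N → J → G → H costs 75.
Optimal: H → M → N → G → J → H costs 68 (by enumerating all 12 distinct tours).
Excess = 75 − 68 = 7.

The nearest-neighbour route is 7 miles longer than optimal.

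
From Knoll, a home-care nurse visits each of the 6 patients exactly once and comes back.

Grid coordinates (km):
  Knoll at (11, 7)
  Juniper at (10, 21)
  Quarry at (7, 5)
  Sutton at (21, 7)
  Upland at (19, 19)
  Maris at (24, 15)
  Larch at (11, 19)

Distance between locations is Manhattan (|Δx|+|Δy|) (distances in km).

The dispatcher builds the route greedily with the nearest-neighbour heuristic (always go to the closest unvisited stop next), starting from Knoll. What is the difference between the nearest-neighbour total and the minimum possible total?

From Knoll: Quarry=6, Sutton=10, Larch=12, Juniper=15, Upland=20, Maris=21 → choose Quarry (6).
From Quarry: Sutton=16, Larch=18, Juniper=19, Upland=26, Maris=27 → choose Sutton (16).
From Sutton: Maris=11, Upland=14, Larch=22, Juniper=25 → choose Maris (11).
From Maris: Upland=9, Larch=17, Juniper=20 → choose Upland (9).
From Upland: Larch=8, Juniper=11 → choose Larch (8).
From Larch: Juniper=3 → choose Juniper (3).
NN route Knoll → Quarry → Sutton → Maris → Upland → Larch → Juniper → Knoll costs 68.
Optimal: Knoll → Quarry → Juniper → Larch → Upland → Maris → Sutton → Knoll costs 66 (by enumerating all 360 distinct tours).
Excess = 68 − 66 = 2.

The nearest-neighbour route is 2 km longer than optimal.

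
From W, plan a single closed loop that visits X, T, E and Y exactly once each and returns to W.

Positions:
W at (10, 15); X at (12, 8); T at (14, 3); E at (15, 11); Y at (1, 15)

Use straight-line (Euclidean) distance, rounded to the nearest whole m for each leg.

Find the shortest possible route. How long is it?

There are 12 distinct closed tours to check (reversals are equivalent).
W-X-T-E-Y-W: 7+5+8+15+9 = 44
W-X-T-Y-E-W: 7+5+18+15+6 = 51
W-X-E-T-Y-W: 7+4+8+18+9 = 46
W-X-E-Y-T-W: 7+4+15+18+13 = 57
W-X-Y-T-E-W: 7+13+18+8+6 = 52
W-X-Y-E-T-W: 7+13+15+8+13 = 56
W-T-X-E-Y-W: 13+5+4+15+9 = 46
W-T-X-Y-E-W: 13+5+13+15+6 = 52
W-T-E-X-Y-W: 13+8+4+13+9 = 47
W-T-Y-X-E-W: 13+18+13+4+6 = 54
W-E-X-T-Y-W: 6+4+5+18+9 = 42
W-E-T-X-Y-W: 6+8+5+13+9 = 41
The minimum is 41.
One optimal route: W → E → T → X → Y → W (or its reverse).

Minimum total distance: 41 m.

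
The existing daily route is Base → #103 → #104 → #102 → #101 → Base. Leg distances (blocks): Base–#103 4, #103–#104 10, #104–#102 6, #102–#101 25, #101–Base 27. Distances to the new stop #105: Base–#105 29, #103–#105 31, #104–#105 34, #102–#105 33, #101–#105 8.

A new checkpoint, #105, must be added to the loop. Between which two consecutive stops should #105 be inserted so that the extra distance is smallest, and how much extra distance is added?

Insertion cost between consecutive stops i–j is d(i,#105) + d(#105,j) − d(i,j):
  between Base and #103: 29 + 31 − 4 = 56
  between #103 and #104: 31 + 34 − 10 = 55
  between #104 and #102: 34 + 33 − 6 = 61
  between #102 and #101: 33 + 8 − 25 = 16
  between #101 and Base: 8 + 29 − 27 = 10
Cheapest insertion is between #101 and Base, adding 10.
New total = 72 + 10 = 82.

Minimum extra distance: 10 blocks, inserting #105 between #101 and Base.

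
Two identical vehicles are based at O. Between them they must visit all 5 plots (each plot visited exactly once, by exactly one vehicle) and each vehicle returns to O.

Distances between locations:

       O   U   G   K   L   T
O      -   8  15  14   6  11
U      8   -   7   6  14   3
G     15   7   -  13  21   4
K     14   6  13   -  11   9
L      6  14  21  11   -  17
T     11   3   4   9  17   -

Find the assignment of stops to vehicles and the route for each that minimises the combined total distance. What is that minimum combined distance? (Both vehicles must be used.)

Check every non-empty split of the stops between the two vehicles; for each half take its own optimal tour:
  {U} + {G, K, L, T}: 16 + 45 = 61
  {G} + {U, K, L, T}: 30 + 37 = 67
  {U, G} + {K, L, T}: 30 + 37 = 67
  {K} + {U, G, L, T}: 28 + 42 = 70
  {U, K} + {G, L, T}: 28 + 42 = 70
  {G, K} + {U, L, T}: 42 + 34 = 76
  … (15 splits in total)
  {L} + {U, G, K, T}: 12 + 42 = 54  ← best
Best: vehicle 1 O → L → O = 12; vehicle 2 O → U → G → T → K → O = 42; combined 54.

54 — the smallest possible combined total.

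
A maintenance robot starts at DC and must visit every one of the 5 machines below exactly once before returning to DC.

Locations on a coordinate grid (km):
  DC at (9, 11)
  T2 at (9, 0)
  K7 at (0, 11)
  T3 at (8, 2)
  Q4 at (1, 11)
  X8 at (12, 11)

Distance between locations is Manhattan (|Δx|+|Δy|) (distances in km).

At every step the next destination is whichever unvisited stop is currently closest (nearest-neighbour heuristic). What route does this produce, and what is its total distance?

DC → [X8:3 / Q4:8 / K7:9 / T3:10 / T2:11] → X8 (3)
X8 → [Q4:11 / K7:12 / T3:13 / T2:14] → Q4 (11)
Q4 → [K7:1 / T3:16 / T2:19] → K7 (1)
K7 → [T3:17 / T2:20] → T3 (17)
T3 → [T2:3] → T2 (3)
Return T2→DC: 11.
Total = 3 + 11 + 1 + 17 + 3 + 11 = 46.

Total distance 46 km via the nearest-neighbour route DC → X8 → Q4 → K7 → T3 → T2 → DC.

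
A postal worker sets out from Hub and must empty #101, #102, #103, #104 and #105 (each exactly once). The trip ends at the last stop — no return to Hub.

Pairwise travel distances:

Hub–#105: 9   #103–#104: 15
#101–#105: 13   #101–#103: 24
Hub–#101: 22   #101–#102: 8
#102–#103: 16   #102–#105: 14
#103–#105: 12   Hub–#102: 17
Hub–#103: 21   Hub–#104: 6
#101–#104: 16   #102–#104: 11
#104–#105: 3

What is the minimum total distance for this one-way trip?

There are 5! = 120 possible orderings.
Hub - #101 - #102 - #103 - #104 - #105: 22+8+16+15+3 = 64
Hub - #101 - #102 - #103 - #105 - #104: 22+8+16+12+3 = 61
Hub - #101 - #102 - #104 - #103 - #105: 22+8+11+15+12 = 68
Hub - #101 - #102 - #104 - #105 - #103: 22+8+11+3+12 = 56
Hub - #101 - #102 - #105 - #103 - #104: 22+8+14+12+15 = 71
Hub - #101 - #102 - #105 - #104 - #103: 22+8+14+3+15 = 62
Hub - #101 - #103 - #102 - #104 - #105: 22+24+16+11+3 = 76
Hub - #101 - #103 - #102 - #105 - #104: 22+24+16+14+3 = 79
Hub - #101 - #103 - #104 - #102 - #105: 22+24+15+11+14 = 86
Hub - #101 - #103 - #104 - #105 - #102: 22+24+15+3+14 = 78
Hub - #101 - #103 - #105 - #102 - #104: 22+24+12+14+11 = 83
Hub - #101 - #103 - #105 - #104 - #102: 22+24+12+3+11 = 72
Hub - #101 - #104 - #102 - #103 - #105: 22+16+11+16+12 = 77
Hub - #101 - #104 - #102 - #105 - #103: 22+16+11+14+12 = 75
… (106 more)
Hub - #104 - #105 - #103 - #102 - #101: 6+3+12+16+8 = 45  ← best
The minimum is 45.
One shortest path: Hub → #104 → #105 → #103 → #102 → #101.

Minimum one-way distance = 45.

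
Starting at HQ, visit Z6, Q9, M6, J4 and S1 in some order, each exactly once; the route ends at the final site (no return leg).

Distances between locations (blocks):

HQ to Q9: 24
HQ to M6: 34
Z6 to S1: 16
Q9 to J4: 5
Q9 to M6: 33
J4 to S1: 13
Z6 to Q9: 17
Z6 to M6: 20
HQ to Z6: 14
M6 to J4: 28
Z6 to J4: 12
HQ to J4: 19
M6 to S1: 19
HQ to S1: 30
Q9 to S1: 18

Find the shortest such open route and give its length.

68 blocks — the minimum one-way total.

There are 5! = 120 possible orderings.
HQ→Z6→Q9→M6→J4→S1: 14+17+33+28+13 = 105
HQ→Z6→Q9→M6→S1→J4: 14+17+33+19+13 = 96
HQ→Z6→Q9→J4→M6→S1: 14+17+5+28+19 = 83
HQ→Z6→Q9→J4→S1→M6: 14+17+5+13+19 = 68
HQ→Z6→Q9→S1→M6→J4: 14+17+18+19+28 = 96
HQ→Z6→Q9→S1→J4→M6: 14+17+18+13+28 = 90
HQ→Z6→M6→Q9→J4→S1: 14+20+33+5+13 = 85
HQ→Z6→M6→Q9→S1→J4: 14+20+33+18+13 = 98
HQ→Z6→M6→J4→Q9→S1: 14+20+28+5+18 = 85
HQ→Z6→M6→J4→S1→Q9: 14+20+28+13+18 = 93
HQ→Z6→M6→S1→Q9→J4: 14+20+19+18+5 = 76
HQ→Z6→M6→S1→J4→Q9: 14+20+19+13+5 = 71
HQ→Z6→J4→Q9→M6→S1: 14+12+5+33+19 = 83
HQ→Z6→J4→Q9→S1→M6: 14+12+5+18+19 = 68
… (106 more)
The minimum is 68.
One shortest path: HQ → Z6 → Q9 → J4 → S1 → M6.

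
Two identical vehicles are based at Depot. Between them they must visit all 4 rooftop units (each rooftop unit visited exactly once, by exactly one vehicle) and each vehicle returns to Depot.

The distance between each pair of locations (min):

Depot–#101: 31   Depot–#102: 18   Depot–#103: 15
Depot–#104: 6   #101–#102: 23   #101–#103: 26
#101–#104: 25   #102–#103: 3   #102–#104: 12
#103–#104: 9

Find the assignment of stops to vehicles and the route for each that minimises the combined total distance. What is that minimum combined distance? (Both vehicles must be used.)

Minimum combined distance: 84 min.

Check every non-empty split of the stops between the two vehicles; for each half take its own optimal tour:
  {#101} + {#102, #103, #104}: 62 + 36 = 98
  {#102} + {#101, #103, #104}: 36 + 72 = 108
  {#101, #102} + {#103, #104}: 72 + 30 = 102
  {#103} + {#101, #102, #104}: 30 + 72 = 102
  {#101, #103} + {#102, #104}: 72 + 36 = 108
  {#102, #103} + {#101, #104}: 36 + 62 = 98
  … (7 splits in total)
  {#101, #102, #103} + {#104}: 72 + 12 = 84  ← best
Best: vehicle 1 Depot → #101 → #102 → #103 → Depot = 72; vehicle 2 Depot → #104 → Depot = 12; combined 84.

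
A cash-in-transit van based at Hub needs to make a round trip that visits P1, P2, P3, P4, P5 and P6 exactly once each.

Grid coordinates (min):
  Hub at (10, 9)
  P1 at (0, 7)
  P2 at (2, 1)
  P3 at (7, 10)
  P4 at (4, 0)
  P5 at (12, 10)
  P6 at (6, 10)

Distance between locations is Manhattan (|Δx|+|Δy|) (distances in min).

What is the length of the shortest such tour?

Shortest round trip = 44 min.

With 6 stops there are 6!/2 = 360 distinct round trips (a route and its reverse cost the same).
Hub-P1-P2-P3-P4-P5-P6-Hub: 12+8+14+13+18+6+5 = 76
Hub-P1-P2-P3-P4-P6-P5-Hub: 12+8+14+13+12+6+3 = 68
Hub-P1-P2-P3-P5-P4-P6-Hub: 12+8+14+5+18+12+5 = 74
Hub-P1-P2-P3-P5-P6-P4-Hub: 12+8+14+5+6+12+15 = 72
Hub-P1-P2-P3-P6-P4-P5-Hub: 12+8+14+1+12+18+3 = 68
Hub-P1-P2-P3-P6-P5-P4-Hub: 12+8+14+1+6+18+15 = 74
Hub-P1-P2-P4-P3-P5-P6-Hub: 12+8+3+13+5+6+5 = 52
Hub-P1-P2-P4-P3-P6-P5-Hub: 12+8+3+13+1+6+3 = 46
… (352 more)
Hub-P1-P2-P4-P6-P3-P5-Hub: 12+8+3+12+1+5+3 = 44  ← best
The minimum is 44.
One optimal route: Hub → P1 → P2 → P4 → P6 → P3 → P5 → Hub (or its reverse).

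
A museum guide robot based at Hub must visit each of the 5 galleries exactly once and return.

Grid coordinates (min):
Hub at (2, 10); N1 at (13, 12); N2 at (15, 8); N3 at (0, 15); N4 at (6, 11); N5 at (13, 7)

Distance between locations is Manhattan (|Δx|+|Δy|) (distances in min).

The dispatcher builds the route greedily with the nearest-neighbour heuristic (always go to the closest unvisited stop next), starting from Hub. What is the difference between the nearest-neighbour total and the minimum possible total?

From Hub: N4=5, N3=7, N1=13, N5=14, N2=15 → choose N4 (5).
From N4: N1=8, N3=10, N5=11, N2=12 → choose N1 (8).
From N1: N5=5, N2=6, N3=16 → choose N5 (5).
From N5: N2=3, N3=21 → choose N2 (3).
From N2: N3=22 → choose N3 (22).
NN route Hub → N4 → N1 → N5 → N2 → N3 → Hub costs 50.
Optimal: Hub → N2 → N5 → N1 → N4 → N3 → Hub costs 48 (by enumerating all 60 distinct tours).
Excess = 50 − 48 = 2.

The nearest-neighbour route is 2 min longer than optimal.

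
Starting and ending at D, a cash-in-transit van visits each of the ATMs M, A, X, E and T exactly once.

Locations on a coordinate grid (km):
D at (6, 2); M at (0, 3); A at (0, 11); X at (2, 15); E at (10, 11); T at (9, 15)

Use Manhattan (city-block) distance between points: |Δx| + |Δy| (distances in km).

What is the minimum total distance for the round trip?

D→M→A→X→E→T→D: 7+8+6+12+5+16 = 54
D→M→A→X→T→E→D: 7+8+6+7+5+13 = 46
D→M→A→E→X→T→D: 7+8+10+12+7+16 = 60
D→M→A→E→T→X→D: 7+8+10+5+7+17 = 54
D→M→A→T→X→E→D: 7+8+13+7+12+13 = 60
D→M→A→T→E→X→D: 7+8+13+5+12+17 = 62
D→M→X→A→E→T→D: 7+14+6+10+5+16 = 58
D→M→X→A→T→E→D: 7+14+6+13+5+13 = 58
D→M→X→E→A→T→D: 7+14+12+10+13+16 = 72
D→M→X→E→T→A→D: 7+14+12+5+13+15 = 66
D→M→X→T→A→E→D: 7+14+7+13+10+13 = 64
D→M→X→T→E→A→D: 7+14+7+5+10+15 = 58
D→M→E→A→X→T→D: 7+18+10+6+7+16 = 64
D→M→E→A→T→X→D: 7+18+10+13+7+17 = 72
… (46 more)
The minimum is 46.
One optimal route: D → M → A → X → T → E → D (or its reverse).

Shortest round trip = 46 km.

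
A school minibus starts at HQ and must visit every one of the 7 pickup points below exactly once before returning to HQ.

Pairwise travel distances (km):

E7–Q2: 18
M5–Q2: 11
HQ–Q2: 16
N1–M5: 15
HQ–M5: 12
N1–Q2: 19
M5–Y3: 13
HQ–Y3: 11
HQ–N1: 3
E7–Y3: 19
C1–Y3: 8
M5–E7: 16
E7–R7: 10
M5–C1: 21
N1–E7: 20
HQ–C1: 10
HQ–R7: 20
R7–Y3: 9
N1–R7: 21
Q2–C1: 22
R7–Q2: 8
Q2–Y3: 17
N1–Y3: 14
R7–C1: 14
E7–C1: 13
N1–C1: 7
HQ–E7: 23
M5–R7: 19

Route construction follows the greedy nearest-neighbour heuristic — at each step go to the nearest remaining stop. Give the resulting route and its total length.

From HQ: distances to unvisited — N1=3, C1=10, Y3=11, M5=12, Q2=16, R7=20, E7=23. Nearest is N1 (3).
From N1: distances to unvisited — C1=7, Y3=14, M5=15, Q2=19, E7=20, R7=21. Nearest is C1 (7).
From C1: distances to unvisited — Y3=8, E7=13, R7=14, M5=21, Q2=22. Nearest is Y3 (8).
From Y3: distances to unvisited — R7=9, M5=13, Q2=17, E7=19. Nearest is R7 (9).
From R7: distances to unvisited — Q2=8, E7=10, M5=19. Nearest is Q2 (8).
From Q2: distances to unvisited — M5=11, E7=18. Nearest is M5 (11).
From M5: distances to unvisited — E7=16. Nearest is E7 (16).
Return E7→HQ: 23.
Total = 3 + 7 + 8 + 9 + 8 + 11 + 16 + 23 = 85.

Nearest-neighbour total = 85 km; route HQ → N1 → C1 → Y3 → R7 → Q2 → M5 → E7 → HQ.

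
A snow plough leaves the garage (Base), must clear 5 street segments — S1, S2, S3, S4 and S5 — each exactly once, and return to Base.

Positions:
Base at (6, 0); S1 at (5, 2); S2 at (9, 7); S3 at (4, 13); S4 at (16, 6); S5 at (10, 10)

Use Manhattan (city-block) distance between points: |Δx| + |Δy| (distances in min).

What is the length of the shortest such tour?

Base - S1 - S2 - S3 - S4 - S5 - Base: 3+9+11+19+10+14 = 66
Base - S1 - S2 - S3 - S5 - S4 - Base: 3+9+11+9+10+16 = 58
Base - S1 - S2 - S4 - S3 - S5 - Base: 3+9+8+19+9+14 = 62
Base - S1 - S2 - S4 - S5 - S3 - Base: 3+9+8+10+9+15 = 54
Base - S1 - S2 - S5 - S3 - S4 - Base: 3+9+4+9+19+16 = 60
Base - S1 - S2 - S5 - S4 - S3 - Base: 3+9+4+10+19+15 = 60
Base - S1 - S3 - S2 - S4 - S5 - Base: 3+12+11+8+10+14 = 58
Base - S1 - S3 - S2 - S5 - S4 - Base: 3+12+11+4+10+16 = 56
Base - S1 - S3 - S4 - S2 - S5 - Base: 3+12+19+8+4+14 = 60
Base - S1 - S3 - S4 - S5 - S2 - Base: 3+12+19+10+4+10 = 58
Base - S1 - S3 - S5 - S2 - S4 - Base: 3+12+9+4+8+16 = 52
Base - S1 - S3 - S5 - S4 - S2 - Base: 3+12+9+10+8+10 = 52
Base - S1 - S4 - S2 - S3 - S5 - Base: 3+15+8+11+9+14 = 60
Base - S1 - S4 - S2 - S5 - S3 - Base: 3+15+8+4+9+15 = 54
… (46 more)
The minimum is 52.
One optimal route: Base → S1 → S3 → S5 → S2 → S4 → Base (or its reverse).

Shortest round trip = 52 min.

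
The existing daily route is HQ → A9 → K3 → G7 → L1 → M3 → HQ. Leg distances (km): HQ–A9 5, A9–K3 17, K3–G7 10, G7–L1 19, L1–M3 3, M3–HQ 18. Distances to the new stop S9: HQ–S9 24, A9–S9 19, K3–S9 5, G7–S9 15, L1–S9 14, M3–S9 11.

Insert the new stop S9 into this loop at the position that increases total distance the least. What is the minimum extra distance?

Insertion cost between consecutive stops i–j is d(i,S9) + d(S9,j) − d(i,j):
  between HQ and A9: 24 + 19 − 5 = 38
  between A9 and K3: 19 + 5 − 17 = 7
  between K3 and G7: 5 + 15 − 10 = 10
  between G7 and L1: 15 + 14 − 19 = 10
  between L1 and M3: 14 + 11 − 3 = 22
  between M3 and HQ: 11 + 24 − 18 = 17
Cheapest insertion is between A9 and K3, adding 7.
New total = 72 + 7 = 79.

Adding 7 km by placing S9 on the A9–K3 leg.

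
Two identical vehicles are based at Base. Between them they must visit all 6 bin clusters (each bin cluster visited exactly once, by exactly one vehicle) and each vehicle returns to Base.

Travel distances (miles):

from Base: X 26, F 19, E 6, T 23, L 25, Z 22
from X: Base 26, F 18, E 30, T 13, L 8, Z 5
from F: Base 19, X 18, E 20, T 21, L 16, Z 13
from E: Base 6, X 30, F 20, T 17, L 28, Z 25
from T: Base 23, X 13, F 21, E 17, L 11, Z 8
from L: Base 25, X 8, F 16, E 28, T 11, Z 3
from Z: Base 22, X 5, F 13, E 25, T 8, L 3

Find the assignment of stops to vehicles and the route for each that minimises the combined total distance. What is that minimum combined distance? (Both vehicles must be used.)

There are 2^5 − 1 = 31 ways to divide the 6 stops into two non-empty groups. For each, the best each vehicle can do is its own shortest tour through its group:
  {X} + {F, E, T, L, Z}: 52 + 69 = 121
  {F} + {X, E, T, L, Z}: 38 + 68 = 106
  {X, F} + {E, T, L, Z}: 63 + 59 = 122
  {E} + {X, F, T, L, Z}: 12 + 79 = 91
  {X, E} + {F, T, L, Z}: 62 + 69 = 131
  {F, E} + {X, T, L, Z}: 45 + 68 = 113
  … (31 splits in total)
Best: vehicle 1 Base → E → Base = 12; vehicle 2 Base → F → X → L → Z → T → Base = 79; combined 91.

91 miles — the smallest possible combined total.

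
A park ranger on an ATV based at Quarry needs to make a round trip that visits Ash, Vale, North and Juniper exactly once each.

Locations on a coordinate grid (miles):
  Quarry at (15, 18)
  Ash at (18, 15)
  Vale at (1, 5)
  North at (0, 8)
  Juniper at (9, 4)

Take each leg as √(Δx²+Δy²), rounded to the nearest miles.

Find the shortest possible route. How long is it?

There are 12 distinct closed tours to check (reversals are equivalent).
Quarry - Ash - Vale - North - Juniper - Quarry: 4+20+3+10+15 = 52
Quarry - Ash - Vale - Juniper - North - Quarry: 4+20+8+10+18 = 60
Quarry - Ash - North - Vale - Juniper - Quarry: 4+19+3+8+15 = 49
Quarry - Ash - North - Juniper - Vale - Quarry: 4+19+10+8+19 = 60
Quarry - Ash - Juniper - Vale - North - Quarry: 4+14+8+3+18 = 47
Quarry - Ash - Juniper - North - Vale - Quarry: 4+14+10+3+19 = 50
Quarry - Vale - Ash - North - Juniper - Quarry: 19+20+19+10+15 = 83
Quarry - Vale - Ash - Juniper - North - Quarry: 19+20+14+10+18 = 81
Quarry - Vale - North - Ash - Juniper - Quarry: 19+3+19+14+15 = 70
Quarry - Vale - Juniper - Ash - North - Quarry: 19+8+14+19+18 = 78
Quarry - North - Ash - Vale - Juniper - Quarry: 18+19+20+8+15 = 80
Quarry - North - Vale - Ash - Juniper - Quarry: 18+3+20+14+15 = 70
The minimum is 47.
One optimal route: Quarry → Ash → Juniper → Vale → North → Quarry (or its reverse).

Minimum total distance: 47 miles.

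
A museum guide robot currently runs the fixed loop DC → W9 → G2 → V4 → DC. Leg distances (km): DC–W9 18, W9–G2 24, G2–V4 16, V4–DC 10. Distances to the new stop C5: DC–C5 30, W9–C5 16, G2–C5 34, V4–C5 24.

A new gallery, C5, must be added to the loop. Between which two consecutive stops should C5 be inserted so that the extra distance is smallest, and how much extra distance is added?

Insertion cost between consecutive stops i–j is d(i,C5) + d(C5,j) − d(i,j):
  between DC and W9: 30 + 16 − 18 = 28
  between W9 and G2: 16 + 34 − 24 = 26
  between G2 and V4: 34 + 24 − 16 = 42
  between V4 and DC: 24 + 30 − 10 = 44
Cheapest insertion is between W9 and G2, adding 26.
New total = 68 + 26 = 94.

Adding 26 km by placing C5 on the W9–G2 leg.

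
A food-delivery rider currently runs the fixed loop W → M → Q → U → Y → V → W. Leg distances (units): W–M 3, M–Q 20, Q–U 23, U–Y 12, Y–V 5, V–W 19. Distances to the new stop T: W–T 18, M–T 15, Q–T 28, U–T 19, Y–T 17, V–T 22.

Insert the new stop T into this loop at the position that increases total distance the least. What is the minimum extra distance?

Insertion cost between consecutive stops i–j is d(i,T) + d(T,j) − d(i,j):
  between W and M: 18 + 15 − 3 = 30
  between M and Q: 15 + 28 − 20 = 23
  between Q and U: 28 + 19 − 23 = 24
  between U and Y: 19 + 17 − 12 = 24
  between Y and V: 17 + 22 − 5 = 34
  between V and W: 22 + 18 − 19 = 21
Cheapest insertion is between V and W, adding 21.
New total = 82 + 21 = 103.

Adding 21 by placing T on the V–W leg.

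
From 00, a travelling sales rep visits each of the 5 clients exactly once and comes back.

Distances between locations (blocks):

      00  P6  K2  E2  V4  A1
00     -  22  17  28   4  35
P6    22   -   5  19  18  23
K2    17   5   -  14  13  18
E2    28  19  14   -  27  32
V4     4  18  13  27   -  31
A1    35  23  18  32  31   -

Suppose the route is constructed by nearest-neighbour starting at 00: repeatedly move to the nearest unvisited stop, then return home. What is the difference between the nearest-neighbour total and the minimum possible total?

00: V4=4, K2=17, P6=22, E2=28, A1=35 ⇒ V4
V4: K2=13, P6=18, E2=27, A1=31 ⇒ K2
K2: P6=5, E2=14, A1=18 ⇒ P6
P6: E2=19, A1=23 ⇒ E2
E2: A1=32 ⇒ A1
NN route 00 → V4 → K2 → P6 → E2 → A1 → 00 costs 108.
Optimal: 00 → E2 → P6 → K2 → A1 → V4 → 00 costs 105 (by enumerating all 60 distinct tours).
Excess = 108 − 105 = 3.

3 blocks longer than the optimal tour.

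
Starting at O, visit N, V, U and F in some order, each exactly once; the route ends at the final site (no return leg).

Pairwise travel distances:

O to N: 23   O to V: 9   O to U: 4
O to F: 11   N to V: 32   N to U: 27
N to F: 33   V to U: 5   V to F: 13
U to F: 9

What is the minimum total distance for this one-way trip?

There are 4! = 24 possible orderings.
O→N→V→U→F: 23+32+5+9 = 69
O→N→V→F→U: 23+32+13+9 = 77
O→N→U→V→F: 23+27+5+13 = 68
O→N→U→F→V: 23+27+9+13 = 72
O→N→F→V→U: 23+33+13+5 = 74
O→N→F→U→V: 23+33+9+5 = 70
O→V→N→U→F: 9+32+27+9 = 77
O→V→N→F→U: 9+32+33+9 = 83
O→V→U→N→F: 9+5+27+33 = 74
O→V→U→F→N: 9+5+9+33 = 56
O→V→F→N→U: 9+13+33+27 = 82
O→V→F→U→N: 9+13+9+27 = 58
O→U→N→V→F: 4+27+32+13 = 76
O→U→N→F→V: 4+27+33+13 = 77
… (10 more)
O→U→V→F→N: 4+5+13+33 = 55  ← best
The minimum is 55.
One shortest path: O → U → V → F → N.

Minimum one-way distance = 55.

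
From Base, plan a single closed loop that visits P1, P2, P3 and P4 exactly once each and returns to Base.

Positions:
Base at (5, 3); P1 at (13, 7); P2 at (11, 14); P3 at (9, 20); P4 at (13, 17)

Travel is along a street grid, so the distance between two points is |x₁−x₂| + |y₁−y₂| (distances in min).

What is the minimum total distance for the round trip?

Shortest round trip = 54 min.

Base→P1→P2→P3→P4→Base: 12+9+8+7+22 = 58
Base→P1→P2→P4→P3→Base: 12+9+5+7+21 = 54
Base→P1→P3→P2→P4→Base: 12+17+8+5+22 = 64
Base→P1→P3→P4→P2→Base: 12+17+7+5+17 = 58
Base→P1→P4→P2→P3→Base: 12+10+5+8+21 = 56
Base→P1→P4→P3→P2→Base: 12+10+7+8+17 = 54
Base→P2→P1→P3→P4→Base: 17+9+17+7+22 = 72
Base→P2→P1→P4→P3→Base: 17+9+10+7+21 = 64
Base→P2→P3→P1→P4→Base: 17+8+17+10+22 = 74
Base→P2→P4→P1→P3→Base: 17+5+10+17+21 = 70
Base→P3→P1→P2→P4→Base: 21+17+9+5+22 = 74
Base→P3→P2→P1→P4→Base: 21+8+9+10+22 = 70
The minimum is 54.
One optimal route: Base → P1 → P2 → P4 → P3 → Base (or its reverse).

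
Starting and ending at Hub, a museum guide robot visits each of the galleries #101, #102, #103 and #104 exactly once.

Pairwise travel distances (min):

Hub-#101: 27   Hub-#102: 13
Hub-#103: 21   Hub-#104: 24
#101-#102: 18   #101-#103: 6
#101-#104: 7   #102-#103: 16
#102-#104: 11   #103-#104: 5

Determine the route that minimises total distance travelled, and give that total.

Hub→#101→#102→#103→#104→Hub: 27+18+16+5+24 = 90
Hub→#101→#102→#104→#103→Hub: 27+18+11+5+21 = 82
Hub→#101→#103→#102→#104→Hub: 27+6+16+11+24 = 84
Hub→#101→#103→#104→#102→Hub: 27+6+5+11+13 = 62
Hub→#101→#104→#102→#103→Hub: 27+7+11+16+21 = 82
Hub→#101→#104→#103→#102→Hub: 27+7+5+16+13 = 68
Hub→#102→#101→#103→#104→Hub: 13+18+6+5+24 = 66
Hub→#102→#101→#104→#103→Hub: 13+18+7+5+21 = 64
Hub→#102→#103→#101→#104→Hub: 13+16+6+7+24 = 66
Hub→#102→#104→#101→#103→Hub: 13+11+7+6+21 = 58
Hub→#103→#101→#102→#104→Hub: 21+6+18+11+24 = 80
Hub→#103→#102→#101→#104→Hub: 21+16+18+7+24 = 86
The minimum is 58.
One optimal route: Hub → #102 → #104 → #101 → #103 → Hub (or its reverse).

Minimum total distance: 58 min.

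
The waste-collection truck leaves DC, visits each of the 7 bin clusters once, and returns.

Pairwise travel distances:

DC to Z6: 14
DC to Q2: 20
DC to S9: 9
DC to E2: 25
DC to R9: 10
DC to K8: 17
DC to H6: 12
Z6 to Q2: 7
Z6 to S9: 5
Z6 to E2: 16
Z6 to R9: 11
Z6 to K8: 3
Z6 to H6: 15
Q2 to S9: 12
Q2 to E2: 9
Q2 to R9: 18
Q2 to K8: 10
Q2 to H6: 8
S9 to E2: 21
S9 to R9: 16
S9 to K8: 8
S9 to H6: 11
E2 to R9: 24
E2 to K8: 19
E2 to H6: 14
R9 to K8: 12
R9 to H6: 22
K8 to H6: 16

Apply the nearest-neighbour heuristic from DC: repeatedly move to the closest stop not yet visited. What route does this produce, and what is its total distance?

83 along DC → S9 → Z6 → K8 → Q2 → H6 → E2 → R9 → DC.

At DC the remaining stops are S9 9, R9 10, H6 12, Z6 14, K8 17, Q2 20, E2 25; go to S9.
At S9 the remaining stops are Z6 5, K8 8, H6 11, Q2 12, R9 16, E2 21; go to Z6.
At Z6 the remaining stops are K8 3, Q2 7, R9 11, H6 15, E2 16; go to K8.
At K8 the remaining stops are Q2 10, R9 12, H6 16, E2 19; go to Q2.
At Q2 the remaining stops are H6 8, E2 9, R9 18; go to H6.
At H6 the remaining stops are E2 14, R9 22; go to E2.
At E2 the remaining stops are R9 24; go to R9.
Return R9→DC: 10.
Total = 9 + 5 + 3 + 10 + 8 + 14 + 24 + 10 = 83.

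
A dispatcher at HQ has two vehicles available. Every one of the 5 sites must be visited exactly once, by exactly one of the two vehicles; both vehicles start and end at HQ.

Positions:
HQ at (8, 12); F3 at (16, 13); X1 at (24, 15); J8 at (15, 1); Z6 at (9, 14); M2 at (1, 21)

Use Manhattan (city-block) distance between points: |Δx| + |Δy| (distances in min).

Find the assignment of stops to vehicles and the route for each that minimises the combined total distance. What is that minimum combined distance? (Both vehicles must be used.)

92 min — the smallest possible combined total.

Try each way of splitting the stops between the two vehicles (each non-empty) and, for each split, find the best tour for each vehicle:
  {F3} + {X1, J8, Z6, M2}: 18 + 88 = 106
  {X1} + {F3, J8, Z6, M2}: 38 + 70 = 108
  {F3, X1} + {J8, Z6, M2}: 38 + 68 = 106
  {J8} + {F3, X1, Z6, M2}: 36 + 66 = 102
  {F3, J8} + {X1, Z6, M2}: 40 + 64 = 104
  {X1, J8} + {F3, Z6, M2}: 60 + 48 = 108
  … (15 splits in total)
  {Z6} + {F3, X1, J8, M2}: 6 + 86 = 92  ← best
Best: vehicle 1 HQ → Z6 → HQ = 6; vehicle 2 HQ → J8 → F3 → X1 → M2 → HQ = 86; combined 92.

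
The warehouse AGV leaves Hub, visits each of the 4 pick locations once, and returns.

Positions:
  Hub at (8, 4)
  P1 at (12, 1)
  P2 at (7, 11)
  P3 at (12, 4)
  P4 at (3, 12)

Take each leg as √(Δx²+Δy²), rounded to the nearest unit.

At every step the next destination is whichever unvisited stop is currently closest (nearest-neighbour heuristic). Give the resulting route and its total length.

At Hub the remaining stops are P3 4, P1 5, P2 7, P4 9; go to P3.
At P3 the remaining stops are P1 3, P2 9, P4 12; go to P1.
At P1 the remaining stops are P2 11, P4 14; go to P2.
At P2 the remaining stops are P4 4; go to P4.
Return P4→Hub: 9.
Total = 4 + 3 + 11 + 4 + 9 = 31.

Total distance 31 via the nearest-neighbour route Hub → P3 → P1 → P2 → P4 → Hub.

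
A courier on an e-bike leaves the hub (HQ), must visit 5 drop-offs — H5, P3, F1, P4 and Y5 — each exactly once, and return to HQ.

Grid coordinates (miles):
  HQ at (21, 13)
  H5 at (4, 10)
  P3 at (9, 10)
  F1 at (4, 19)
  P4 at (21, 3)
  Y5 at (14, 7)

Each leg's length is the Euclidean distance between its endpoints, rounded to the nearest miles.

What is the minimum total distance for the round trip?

Shortest round trip = 56 miles.

With 5 stops there are 5!/2 = 60 distinct round trips (a route and its reverse cost the same).
HQ - H5 - P3 - F1 - P4 - Y5 - HQ: 17+5+10+23+8+9 = 72
HQ - H5 - P3 - F1 - Y5 - P4 - HQ: 17+5+10+16+8+10 = 66
HQ - H5 - P3 - P4 - F1 - Y5 - HQ: 17+5+14+23+16+9 = 84
HQ - H5 - P3 - P4 - Y5 - F1 - HQ: 17+5+14+8+16+18 = 78
HQ - H5 - P3 - Y5 - F1 - P4 - HQ: 17+5+6+16+23+10 = 77
HQ - H5 - P3 - Y5 - P4 - F1 - HQ: 17+5+6+8+23+18 = 77
HQ - H5 - F1 - P3 - P4 - Y5 - HQ: 17+9+10+14+8+9 = 67
HQ - H5 - F1 - P3 - Y5 - P4 - HQ: 17+9+10+6+8+10 = 60
HQ - H5 - F1 - P4 - P3 - Y5 - HQ: 17+9+23+14+6+9 = 78
HQ - H5 - F1 - P4 - Y5 - P3 - HQ: 17+9+23+8+6+12 = 75
HQ - H5 - F1 - Y5 - P3 - P4 - HQ: 17+9+16+6+14+10 = 72
HQ - H5 - F1 - Y5 - P4 - P3 - HQ: 17+9+16+8+14+12 = 76
HQ - H5 - P4 - P3 - F1 - Y5 - HQ: 17+18+14+10+16+9 = 84
HQ - H5 - P4 - P3 - Y5 - F1 - HQ: 17+18+14+6+16+18 = 89
… (46 more)
HQ - F1 - H5 - P3 - Y5 - P4 - HQ: 18+9+5+6+8+10 = 56  ← best
The minimum is 56.
One optimal route: HQ → F1 → H5 → P3 → Y5 → P4 → HQ (or its reverse).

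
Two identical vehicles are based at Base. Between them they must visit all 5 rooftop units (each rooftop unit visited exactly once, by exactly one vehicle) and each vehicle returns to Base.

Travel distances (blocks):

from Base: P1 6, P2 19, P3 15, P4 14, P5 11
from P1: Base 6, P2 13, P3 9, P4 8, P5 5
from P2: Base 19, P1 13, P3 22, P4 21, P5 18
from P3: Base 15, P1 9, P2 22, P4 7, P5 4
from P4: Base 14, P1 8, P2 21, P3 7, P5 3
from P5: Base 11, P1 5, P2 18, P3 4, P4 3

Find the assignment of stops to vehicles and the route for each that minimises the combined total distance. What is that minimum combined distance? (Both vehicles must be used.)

Check every non-empty split of the stops between the two vehicles; for each half take its own optimal tour:
  {P1} + {P2, P3, P4, P5}: 12 + 62 = 74
  {P2} + {P1, P3, P4, P5}: 38 + 36 = 74
  {P1, P2} + {P3, P4, P5}: 38 + 36 = 74
  {P3} + {P1, P2, P4, P5}: 30 + 54 = 84
  {P1, P3} + {P2, P4, P5}: 30 + 54 = 84
  {P2, P3} + {P1, P4, P5}: 56 + 28 = 84
  … (15 splits in total)
Best: vehicle 1 Base → P1 → Base = 12; vehicle 2 Base → P2 → P3 → P4 → P5 → Base = 62; combined 74.

74 blocks — the smallest possible combined total.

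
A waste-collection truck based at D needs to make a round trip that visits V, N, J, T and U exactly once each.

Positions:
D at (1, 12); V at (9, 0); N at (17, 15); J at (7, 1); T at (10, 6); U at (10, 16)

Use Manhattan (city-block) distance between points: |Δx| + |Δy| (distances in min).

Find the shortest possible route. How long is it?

Shortest round trip = 64 min.

There are 60 distinct closed tours to check (reversals are equivalent).
D → V → N → J → T → U → D: 20+23+24+8+10+13 = 98
D → V → N → J → U → T → D: 20+23+24+18+10+15 = 110
D → V → N → T → J → U → D: 20+23+16+8+18+13 = 98
D → V → N → T → U → J → D: 20+23+16+10+18+17 = 104
D → V → N → U → J → T → D: 20+23+8+18+8+15 = 92
D → V → N → U → T → J → D: 20+23+8+10+8+17 = 86
D → V → J → N → T → U → D: 20+3+24+16+10+13 = 86
D → V → J → N → U → T → D: 20+3+24+8+10+15 = 80
D → V → J → T → N → U → D: 20+3+8+16+8+13 = 68
D → V → J → T → U → N → D: 20+3+8+10+8+19 = 68
D → V → J → U → N → T → D: 20+3+18+8+16+15 = 80
D → V → J → U → T → N → D: 20+3+18+10+16+19 = 86
D → V → T → N → J → U → D: 20+7+16+24+18+13 = 98
D → V → T → N → U → J → D: 20+7+16+8+18+17 = 86
… (46 more)
D → N → U → T → V → J → D: 19+8+10+7+3+17 = 64  ← best
The minimum is 64.
One optimal route: D → N → U → T → V → J → D (or its reverse).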